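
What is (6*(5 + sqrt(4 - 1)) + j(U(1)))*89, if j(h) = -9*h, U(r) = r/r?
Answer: 1869 + 534*sqrt(3) ≈ 2793.9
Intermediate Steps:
U(r) = 1
(6*(5 + sqrt(4 - 1)) + j(U(1)))*89 = (6*(5 + sqrt(4 - 1)) - 9*1)*89 = (6*(5 + sqrt(3)) - 9)*89 = ((30 + 6*sqrt(3)) - 9)*89 = (21 + 6*sqrt(3))*89 = 1869 + 534*sqrt(3)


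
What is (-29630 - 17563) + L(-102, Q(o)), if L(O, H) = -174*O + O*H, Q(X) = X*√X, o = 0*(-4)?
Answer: -29445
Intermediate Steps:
o = 0
Q(X) = X^(3/2)
L(O, H) = -174*O + H*O
(-29630 - 17563) + L(-102, Q(o)) = (-29630 - 17563) - 102*(-174 + 0^(3/2)) = -47193 - 102*(-174 + 0) = -47193 - 102*(-174) = -47193 + 17748 = -29445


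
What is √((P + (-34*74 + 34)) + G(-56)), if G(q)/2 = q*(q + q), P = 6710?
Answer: 2*√4193 ≈ 129.51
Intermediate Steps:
G(q) = 4*q² (G(q) = 2*(q*(q + q)) = 2*(q*(2*q)) = 2*(2*q²) = 4*q²)
√((P + (-34*74 + 34)) + G(-56)) = √((6710 + (-34*74 + 34)) + 4*(-56)²) = √((6710 + (-2516 + 34)) + 4*3136) = √((6710 - 2482) + 12544) = √(4228 + 12544) = √16772 = 2*√4193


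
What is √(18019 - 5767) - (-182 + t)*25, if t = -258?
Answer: 11000 + 2*√3063 ≈ 11111.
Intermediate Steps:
√(18019 - 5767) - (-182 + t)*25 = √(18019 - 5767) - (-182 - 258)*25 = √12252 - (-440)*25 = 2*√3063 - 1*(-11000) = 2*√3063 + 11000 = 11000 + 2*√3063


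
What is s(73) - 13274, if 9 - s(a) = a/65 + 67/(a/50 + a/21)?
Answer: -4473863284/336895 ≈ -13280.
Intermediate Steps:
s(a) = 9 - 70350/(71*a) - a/65 (s(a) = 9 - (a/65 + 67/(a/50 + a/21)) = 9 - (a/65 + 67/((71*a/1050))) = 9 - (a/65 + 67*(1050/(71*a))) = 9 - (a/65 + 70350/(71*a)) = 9 + (-70350/(71*a) - a/65) = 9 - 70350/(71*a) - a/65)
s(73) - 13274 = (9 - 70350/71/73 - 1/65*73) - 13274 = (9 - 70350/71*1/73 - 73/65) - 13274 = (9 - 70350/5183 - 73/65) - 13274 = -1919054/336895 - 13274 = -4473863284/336895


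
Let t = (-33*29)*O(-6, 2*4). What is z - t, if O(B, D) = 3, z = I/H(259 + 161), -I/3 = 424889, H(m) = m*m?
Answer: 168389911/58800 ≈ 2863.8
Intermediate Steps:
H(m) = m²
I = -1274667 (I = -3*424889 = -1274667)
z = -424889/58800 (z = -1274667/(259 + 161)² = -1274667/(420²) = -1274667/176400 = -1274667*1/176400 = -424889/58800 ≈ -7.2260)
t = -2871 (t = -33*29*3 = -957*3 = -2871)
z - t = -424889/58800 - 1*(-2871) = -424889/58800 + 2871 = 168389911/58800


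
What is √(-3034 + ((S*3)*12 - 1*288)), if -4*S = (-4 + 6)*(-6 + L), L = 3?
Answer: 2*I*√817 ≈ 57.166*I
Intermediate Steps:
S = 3/2 (S = -(-4 + 6)*(-6 + 3)/4 = -(-3)/2 = -¼*(-6) = 3/2 ≈ 1.5000)
√(-3034 + ((S*3)*12 - 1*288)) = √(-3034 + (((3/2)*3)*12 - 1*288)) = √(-3034 + ((9/2)*12 - 288)) = √(-3034 + (54 - 288)) = √(-3034 - 234) = √(-3268) = 2*I*√817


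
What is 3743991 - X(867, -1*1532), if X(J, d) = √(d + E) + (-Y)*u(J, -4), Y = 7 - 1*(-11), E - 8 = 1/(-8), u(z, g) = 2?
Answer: 3744027 - I*√24386/4 ≈ 3.744e+6 - 39.04*I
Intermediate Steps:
E = 63/8 (E = 8 + 1/(-8) = 8 - ⅛ = 63/8 ≈ 7.8750)
Y = 18 (Y = 7 + 11 = 18)
X(J, d) = -36 + √(63/8 + d) (X(J, d) = √(d + 63/8) - 1*18*2 = √(63/8 + d) - 18*2 = √(63/8 + d) - 36 = -36 + √(63/8 + d))
3743991 - X(867, -1*1532) = 3743991 - (-36 + √(126 + 16*(-1*1532))/4) = 3743991 - (-36 + √(126 + 16*(-1532))/4) = 3743991 - (-36 + √(126 - 24512)/4) = 3743991 - (-36 + √(-24386)/4) = 3743991 - (-36 + (I*√24386)/4) = 3743991 - (-36 + I*√24386/4) = 3743991 + (36 - I*√24386/4) = 3744027 - I*√24386/4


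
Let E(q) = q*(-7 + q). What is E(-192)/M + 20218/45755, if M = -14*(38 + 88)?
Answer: -142711874/6725985 ≈ -21.218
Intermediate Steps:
M = -1764 (M = -14*126 = -1764)
E(-192)/M + 20218/45755 = -192*(-7 - 192)/(-1764) + 20218/45755 = -192*(-199)*(-1/1764) + 20218*(1/45755) = 38208*(-1/1764) + 20218/45755 = -3184/147 + 20218/45755 = -142711874/6725985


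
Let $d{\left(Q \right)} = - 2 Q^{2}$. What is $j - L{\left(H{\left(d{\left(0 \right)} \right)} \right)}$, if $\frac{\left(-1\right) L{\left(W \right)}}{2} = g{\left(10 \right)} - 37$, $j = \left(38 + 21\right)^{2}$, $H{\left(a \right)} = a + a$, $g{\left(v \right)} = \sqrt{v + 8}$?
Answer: $3407 + 6 \sqrt{2} \approx 3415.5$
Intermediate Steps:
$g{\left(v \right)} = \sqrt{8 + v}$
$H{\left(a \right)} = 2 a$
$j = 3481$ ($j = 59^{2} = 3481$)
$L{\left(W \right)} = 74 - 6 \sqrt{2}$ ($L{\left(W \right)} = - 2 \left(\sqrt{8 + 10} - 37\right) = - 2 \left(\sqrt{18} - 37\right) = - 2 \left(3 \sqrt{2} - 37\right) = - 2 \left(-37 + 3 \sqrt{2}\right) = 74 - 6 \sqrt{2}$)
$j - L{\left(H{\left(d{\left(0 \right)} \right)} \right)} = 3481 - \left(74 - 6 \sqrt{2}\right) = 3407 + 6 \sqrt{2}$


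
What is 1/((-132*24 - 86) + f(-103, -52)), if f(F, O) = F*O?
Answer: 1/2102 ≈ 0.00047574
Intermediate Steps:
1/((-132*24 - 86) + f(-103, -52)) = 1/((-132*24 - 86) - 103*(-52)) = 1/((-3168 - 86) + 5356) = 1/(-3254 + 5356) = 1/2102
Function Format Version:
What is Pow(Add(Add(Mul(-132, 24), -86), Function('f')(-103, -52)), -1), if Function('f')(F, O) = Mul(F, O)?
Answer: Rational(1, 2102) ≈ 0.00047574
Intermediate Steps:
Pow(Add(Add(Mul(-132, 24), -86), Function('f')(-103, -52)), -1) = Pow(Add(Add(Mul(-132, 24), -86), Mul(-103, -52)), -1) = Pow(Add(Add(-3168, -86), 5356), -1) = Pow(Add(-3254, 5356), -1) = Pow(2102, -1) = Rational(1, 2102)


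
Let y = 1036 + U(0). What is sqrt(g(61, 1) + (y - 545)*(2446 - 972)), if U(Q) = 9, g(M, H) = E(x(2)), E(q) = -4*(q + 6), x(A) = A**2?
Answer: 56*sqrt(235) ≈ 858.46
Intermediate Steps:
E(q) = -24 - 4*q (E(q) = -4*(6 + q) = -24 - 4*q)
g(M, H) = -40 (g(M, H) = -24 - 4*2**2 = -24 - 4*4 = -24 - 16 = -40)
y = 1045 (y = 1036 + 9 = 1045)
sqrt(g(61, 1) + (y - 545)*(2446 - 972)) = sqrt(-40 + (1045 - 545)*(2446 - 972)) = sqrt(-40 + 500*1474) = sqrt(-40 + 737000) = sqrt(736960) = 56*sqrt(235)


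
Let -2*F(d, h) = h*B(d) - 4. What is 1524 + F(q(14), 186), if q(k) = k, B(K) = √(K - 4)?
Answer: 1526 - 93*√10 ≈ 1231.9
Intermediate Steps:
B(K) = √(-4 + K)
F(d, h) = 2 - h*√(-4 + d)/2 (F(d, h) = -(h*√(-4 + d) - 4)/2 = -(-4 + h*√(-4 + d))/2 = 2 - h*√(-4 + d)/2)
1524 + F(q(14), 186) = 1524 + (2 - ½*186*√(-4 + 14)) = 1524 + (2 - ½*186*√10) = 1524 + (2 - 93*√10) = 1526 - 93*√10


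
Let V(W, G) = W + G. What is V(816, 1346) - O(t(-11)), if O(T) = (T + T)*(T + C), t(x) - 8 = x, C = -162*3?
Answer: -772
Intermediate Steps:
C = -486
t(x) = 8 + x
V(W, G) = G + W
O(T) = 2*T*(-486 + T) (O(T) = (T + T)*(T - 486) = (2*T)*(-486 + T) = 2*T*(-486 + T))
V(816, 1346) - O(t(-11)) = (1346 + 816) - 2*(8 - 11)*(-486 + (8 - 11)) = 2162 - 2*(-3)*(-486 - 3) = 2162 - 2*(-3)*(-489) = 2162 - 1*2934 = 2162 - 2934 = -772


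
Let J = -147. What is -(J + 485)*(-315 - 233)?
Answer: 185224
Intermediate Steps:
-(J + 485)*(-315 - 233) = -(-147 + 485)*(-315 - 233) = -338*(-548) = -1*(-185224) = 185224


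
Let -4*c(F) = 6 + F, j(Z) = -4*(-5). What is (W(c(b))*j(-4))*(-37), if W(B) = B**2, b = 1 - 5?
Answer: -185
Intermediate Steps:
j(Z) = 20
b = -4
c(F) = -3/2 - F/4 (c(F) = -(6 + F)/4 = -3/2 - F/4)
(W(c(b))*j(-4))*(-37) = ((-3/2 - 1/4*(-4))**2*20)*(-37) = ((-3/2 + 1)**2*20)*(-37) = ((-1/2)**2*20)*(-37) = ((1/4)*20)*(-37) = 5*(-37) = -185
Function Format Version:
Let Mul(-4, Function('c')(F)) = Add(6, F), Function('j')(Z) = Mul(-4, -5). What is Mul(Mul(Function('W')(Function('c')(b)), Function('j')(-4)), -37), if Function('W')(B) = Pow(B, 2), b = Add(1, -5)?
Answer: -185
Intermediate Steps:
Function('j')(Z) = 20
b = -4
Function('c')(F) = Add(Rational(-3, 2), Mul(Rational(-1, 4), F)) (Function('c')(F) = Mul(Rational(-1, 4), Add(6, F)) = Add(Rational(-3, 2), Mul(Rational(-1, 4), F)))
Mul(Mul(Function('W')(Function('c')(b)), Function('j')(-4)), -37) = Mul(Mul(Pow(Add(Rational(-3, 2), Mul(Rational(-1, 4), -4)), 2), 20), -37) = Mul(Mul(Pow(Add(Rational(-3, 2), 1), 2), 20), -37) = Mul(Mul(Pow(Rational(-1, 2), 2), 20), -37) = Mul(Mul(Rational(1, 4), 20), -37) = Mul(5, -37) = -185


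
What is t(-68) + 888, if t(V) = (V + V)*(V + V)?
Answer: 19384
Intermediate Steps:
t(V) = 4*V² (t(V) = (2*V)*(2*V) = 4*V²)
t(-68) + 888 = 4*(-68)² + 888 = 4*4624 + 888 = 18496 + 888 = 19384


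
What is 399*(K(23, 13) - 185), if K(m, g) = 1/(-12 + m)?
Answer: -811566/11 ≈ -73779.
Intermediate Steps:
399*(K(23, 13) - 185) = 399*(1/(-12 + 23) - 185) = 399*(1/11 - 185) = 399*(-2034/11) = -811566/11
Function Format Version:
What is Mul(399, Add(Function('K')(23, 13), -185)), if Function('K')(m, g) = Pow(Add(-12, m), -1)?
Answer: Rational(-811566, 11) ≈ -73779.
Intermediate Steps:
Mul(399, Add(Function('K')(23, 13), -185)) = Mul(399, Add(Pow(Add(-12, 23), -1), -185)) = Mul(399, Add(Pow(11, -1), -185)) = Mul(399, Add(Rational(1, 11), -185)) = Mul(399, Rational(-2034, 11)) = Rational(-811566, 11)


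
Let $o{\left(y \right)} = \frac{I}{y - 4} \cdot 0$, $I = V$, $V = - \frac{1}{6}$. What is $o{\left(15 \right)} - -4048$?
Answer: $4048$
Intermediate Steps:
$V = - \frac{1}{6}$ ($V = \left(-1\right) \frac{1}{6} = - \frac{1}{6} \approx -0.16667$)
$I = - \frac{1}{6} \approx -0.16667$
$o{\left(y \right)} = 0$ ($o{\left(y \right)} = - \frac{1}{6 \left(y - 4\right)} 0 = - \frac{1}{6 \left(-4 + y\right)} 0 = 0$)
$o{\left(15 \right)} - -4048 = 0 - -4048 = 0 + 4048 = 4048$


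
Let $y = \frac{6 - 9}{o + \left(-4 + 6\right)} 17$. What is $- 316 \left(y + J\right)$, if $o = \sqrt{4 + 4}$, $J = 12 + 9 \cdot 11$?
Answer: $-43134 + 8058 \sqrt{2} \approx -31738.0$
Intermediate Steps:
$J = 111$ ($J = 12 + 99 = 111$)
$o = 2 \sqrt{2}$ ($o = \sqrt{8} = 2 \sqrt{2} \approx 2.8284$)
$y = - \frac{51}{2 + 2 \sqrt{2}}$ ($y = \frac{6 - 9}{2 \sqrt{2} + \left(-4 + 6\right)} 17 = - \frac{3}{2 \sqrt{2} + 2} \cdot 17 = - \frac{3}{2 + 2 \sqrt{2}} \cdot 17 = - \frac{51}{2 + 2 \sqrt{2}} \approx -10.562$)
$- 316 \left(y + J\right) = - 316 \left(\left(\frac{51}{2} - \frac{51 \sqrt{2}}{2}\right) + 111\right) = - 316 \left(\frac{273}{2} - \frac{51 \sqrt{2}}{2}\right) = -43134 + 8058 \sqrt{2}$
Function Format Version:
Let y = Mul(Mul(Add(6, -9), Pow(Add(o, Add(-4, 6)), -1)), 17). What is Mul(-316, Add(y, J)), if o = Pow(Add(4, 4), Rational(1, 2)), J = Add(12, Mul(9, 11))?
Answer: Add(-43134, Mul(8058, Pow(2, Rational(1, 2)))) ≈ -31738.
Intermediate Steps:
J = 111 (J = Add(12, 99) = 111)
o = Mul(2, Pow(2, Rational(1, 2))) (o = Pow(8, Rational(1, 2)) = Mul(2, Pow(2, Rational(1, 2))) ≈ 2.8284)
y = Mul(-51, Pow(Add(2, Mul(2, Pow(2, Rational(1, 2)))), -1)) (y = Mul(Mul(Add(6, -9), Pow(Add(Mul(2, Pow(2, Rational(1, 2))), Add(-4, 6)), -1)), 17) = Mul(Mul(-3, Pow(Add(Mul(2, Pow(2, Rational(1, 2))), 2), -1)), 17) = Mul(Mul(-3, Pow(Add(2, Mul(2, Pow(2, Rational(1, 2)))), -1)), 17) = Mul(-51, Pow(Add(2, Mul(2, Pow(2, Rational(1, 2)))), -1)) ≈ -10.562)
Mul(-316, Add(y, J)) = Mul(-316, Add(Add(Rational(51, 2), Mul(Rational(-51, 2), Pow(2, Rational(1, 2)))), 111)) = Mul(-316, Add(Rational(273, 2), Mul(Rational(-51, 2), Pow(2, Rational(1, 2))))) = Add(-43134, Mul(8058, Pow(2, Rational(1, 2))))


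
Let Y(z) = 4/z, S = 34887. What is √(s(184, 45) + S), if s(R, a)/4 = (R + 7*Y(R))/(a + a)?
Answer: 2*√1038349835/345 ≈ 186.80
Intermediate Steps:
s(R, a) = 2*(R + 28/R)/a (s(R, a) = 4*((R + 7*(4/R))/(a + a)) = 4*((R + 28/R)/((2*a))) = 4*((R + 28/R)*(1/(2*a))) = 4*((R + 28/R)/(2*a)) = 2*(R + 28/R)/a)
√(s(184, 45) + S) = √(2*(28 + 184²)/(184*45) + 34887) = √(2*(1/184)*(1/45)*(28 + 33856) + 34887) = √(2*(1/184)*(1/45)*33884 + 34887) = √(8471/1035 + 34887) = √(36116516/1035) = 2*√1038349835/345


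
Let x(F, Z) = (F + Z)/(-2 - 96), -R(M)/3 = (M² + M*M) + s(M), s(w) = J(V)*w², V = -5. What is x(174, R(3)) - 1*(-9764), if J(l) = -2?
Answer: 478349/49 ≈ 9762.2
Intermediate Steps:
s(w) = -2*w²
R(M) = 0 (R(M) = -3*((M² + M*M) - 2*M²) = -3*((M² + M²) - 2*M²) = -3*(2*M² - 2*M²) = -3*0 = 0)
x(F, Z) = -F/98 - Z/98 (x(F, Z) = (F + Z)/(-98) = (F + Z)*(-1/98) = -F/98 - Z/98)
x(174, R(3)) - 1*(-9764) = (-1/98*174 - 1/98*0) - 1*(-9764) = (-87/49 + 0) + 9764 = -87/49 + 9764 = 478349/49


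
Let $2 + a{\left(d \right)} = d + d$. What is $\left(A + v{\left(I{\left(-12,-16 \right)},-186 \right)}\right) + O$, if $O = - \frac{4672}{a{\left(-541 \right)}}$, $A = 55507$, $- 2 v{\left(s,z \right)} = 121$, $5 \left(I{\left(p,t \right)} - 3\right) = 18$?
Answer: $\frac{30054339}{542} \approx 55451.0$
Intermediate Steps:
$I{\left(p,t \right)} = \frac{33}{5}$ ($I{\left(p,t \right)} = 3 + \frac{1}{5} \cdot 18 = 3 + \frac{18}{5} = \frac{33}{5}$)
$v{\left(s,z \right)} = - \frac{121}{2}$ ($v{\left(s,z \right)} = \left(- \frac{1}{2}\right) 121 = - \frac{121}{2}$)
$a{\left(d \right)} = -2 + 2 d$ ($a{\left(d \right)} = -2 + \left(d + d\right) = -2 + 2 d$)
$O = \frac{1168}{271}$ ($O = - \frac{4672}{-2 + 2 \left(-541\right)} = - \frac{4672}{-2 - 1082} = - \frac{4672}{-1084} = \left(-4672\right) \left(- \frac{1}{1084}\right) = \frac{1168}{271} \approx 4.31$)
$\left(A + v{\left(I{\left(-12,-16 \right)},-186 \right)}\right) + O = \left(55507 - \frac{121}{2}\right) + \frac{1168}{271} = \frac{110893}{2} + \frac{1168}{271} = \frac{30054339}{542}$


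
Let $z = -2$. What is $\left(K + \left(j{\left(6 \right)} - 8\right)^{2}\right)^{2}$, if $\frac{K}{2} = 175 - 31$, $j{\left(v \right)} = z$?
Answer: $150544$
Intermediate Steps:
$j{\left(v \right)} = -2$
$K = 288$ ($K = 2 \left(175 - 31\right) = 2 \cdot 144 = 288$)
$\left(K + \left(j{\left(6 \right)} - 8\right)^{2}\right)^{2} = \left(288 + \left(-2 - 8\right)^{2}\right)^{2} = \left(288 + \left(-10\right)^{2}\right)^{2} = \left(288 + 100\right)^{2} = 388^{2} = 150544$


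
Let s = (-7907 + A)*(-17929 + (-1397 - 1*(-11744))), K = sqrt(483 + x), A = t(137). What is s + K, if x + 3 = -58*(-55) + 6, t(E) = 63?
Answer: 59473208 + 2*sqrt(919) ≈ 5.9473e+7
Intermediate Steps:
A = 63
x = 3193 (x = -3 + (-58*(-55) + 6) = -3 + (3190 + 6) = -3 + 3196 = 3193)
K = 2*sqrt(919) (K = sqrt(483 + 3193) = sqrt(3676) = 2*sqrt(919) ≈ 60.630)
s = 59473208 (s = (-7907 + 63)*(-17929 + (-1397 - 1*(-11744))) = -7844*(-17929 + (-1397 + 11744)) = -7844*(-17929 + 10347) = -7844*(-7582) = 59473208)
s + K = 59473208 + 2*sqrt(919)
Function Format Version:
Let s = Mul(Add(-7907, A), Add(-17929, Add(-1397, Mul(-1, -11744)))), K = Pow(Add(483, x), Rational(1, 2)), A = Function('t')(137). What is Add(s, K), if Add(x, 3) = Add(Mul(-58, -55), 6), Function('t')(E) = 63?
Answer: Add(59473208, Mul(2, Pow(919, Rational(1, 2)))) ≈ 5.9473e+7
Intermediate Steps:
A = 63
x = 3193 (x = Add(-3, Add(Mul(-58, -55), 6)) = Add(-3, Add(3190, 6)) = Add(-3, 3196) = 3193)
K = Mul(2, Pow(919, Rational(1, 2))) (K = Pow(Add(483, 3193), Rational(1, 2)) = Pow(3676, Rational(1, 2)) = Mul(2, Pow(919, Rational(1, 2))) ≈ 60.630)
s = 59473208 (s = Mul(Add(-7907, 63), Add(-17929, Add(-1397, Mul(-1, -11744)))) = Mul(-7844, Add(-17929, Add(-1397, 11744))) = Mul(-7844, Add(-17929, 10347)) = Mul(-7844, -7582) = 59473208)
Add(s, K) = Add(59473208, Mul(2, Pow(919, Rational(1, 2))))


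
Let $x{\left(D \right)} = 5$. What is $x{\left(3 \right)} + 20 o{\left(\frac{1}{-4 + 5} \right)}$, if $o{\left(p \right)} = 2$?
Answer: $45$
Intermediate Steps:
$x{\left(3 \right)} + 20 o{\left(\frac{1}{-4 + 5} \right)} = 5 + 20 \cdot 2 = 5 + 40 = 45$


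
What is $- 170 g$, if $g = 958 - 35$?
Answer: $-156910$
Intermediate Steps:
$g = 923$
$- 170 g = \left(-170\right) 923 = -156910$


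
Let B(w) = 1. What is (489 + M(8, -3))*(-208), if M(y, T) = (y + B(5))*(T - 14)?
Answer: -69888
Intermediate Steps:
M(y, T) = (1 + y)*(-14 + T) (M(y, T) = (y + 1)*(T - 14) = (1 + y)*(-14 + T))
(489 + M(8, -3))*(-208) = (489 + (-14 - 3 - 14*8 - 3*8))*(-208) = (489 + (-14 - 3 - 112 - 24))*(-208) = (489 - 153)*(-208) = 336*(-208) = -69888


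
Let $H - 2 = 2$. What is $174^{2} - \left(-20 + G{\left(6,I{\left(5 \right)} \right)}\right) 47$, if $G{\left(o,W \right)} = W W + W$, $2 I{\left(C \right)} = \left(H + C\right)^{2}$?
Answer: $- \frac{191117}{4} \approx -47779.0$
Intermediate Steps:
$H = 4$ ($H = 2 + 2 = 4$)
$I{\left(C \right)} = \frac{\left(4 + C\right)^{2}}{2}$
$G{\left(o,W \right)} = W + W^{2}$ ($G{\left(o,W \right)} = W^{2} + W = W + W^{2}$)
$174^{2} - \left(-20 + G{\left(6,I{\left(5 \right)} \right)}\right) 47 = 174^{2} - \left(-20 + \frac{\left(4 + 5\right)^{2}}{2} \left(1 + \frac{\left(4 + 5\right)^{2}}{2}\right)\right) 47 = 30276 - \left(-20 + \frac{9^{2}}{2} \left(1 + \frac{9^{2}}{2}\right)\right) 47 = 30276 - \left(-20 + \frac{1}{2} \cdot 81 \left(1 + \frac{1}{2} \cdot 81\right)\right) 47 = 30276 - \left(-20 + \frac{81 \left(1 + \frac{81}{2}\right)}{2}\right) 47 = 30276 - \left(-20 + \frac{81}{2} \cdot \frac{83}{2}\right) 47 = 30276 - \left(-20 + \frac{6723}{4}\right) 47 = 30276 - \frac{6643}{4} \cdot 47 = 30276 - \frac{312221}{4} = - \frac{191117}{4}$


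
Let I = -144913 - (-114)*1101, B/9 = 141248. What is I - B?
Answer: -1290631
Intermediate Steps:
B = 1271232 (B = 9*141248 = 1271232)
I = -19399 (I = -144913 - 1*(-125514) = -144913 + 125514 = -19399)
I - B = -19399 - 1*1271232 = -19399 - 1271232 = -1290631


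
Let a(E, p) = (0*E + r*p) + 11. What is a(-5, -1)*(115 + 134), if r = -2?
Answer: 3237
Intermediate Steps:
a(E, p) = 11 - 2*p (a(E, p) = (0*E - 2*p) + 11 = (0 - 2*p) + 11 = -2*p + 11 = 11 - 2*p)
a(-5, -1)*(115 + 134) = (11 - 2*(-1))*(115 + 134) = (11 + 2)*249 = 13*249 = 3237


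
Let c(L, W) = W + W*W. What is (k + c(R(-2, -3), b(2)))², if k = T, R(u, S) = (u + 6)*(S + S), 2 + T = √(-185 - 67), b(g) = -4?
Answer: -152 + 120*I*√7 ≈ -152.0 + 317.49*I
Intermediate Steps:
T = -2 + 6*I*√7 (T = -2 + √(-185 - 67) = -2 + √(-252) = -2 + 6*I*√7 ≈ -2.0 + 15.875*I)
R(u, S) = 2*S*(6 + u) (R(u, S) = (6 + u)*(2*S) = 2*S*(6 + u))
c(L, W) = W + W²
k = -2 + 6*I*√7 ≈ -2.0 + 15.875*I
(k + c(R(-2, -3), b(2)))² = ((-2 + 6*I*√7) - 4*(1 - 4))² = ((-2 + 6*I*√7) - 4*(-3))² = ((-2 + 6*I*√7) + 12)² = (10 + 6*I*√7)²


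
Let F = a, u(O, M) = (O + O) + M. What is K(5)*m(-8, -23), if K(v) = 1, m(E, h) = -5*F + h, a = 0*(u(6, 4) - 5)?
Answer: -23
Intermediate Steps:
u(O, M) = M + 2*O (u(O, M) = 2*O + M = M + 2*O)
a = 0 (a = 0*((4 + 2*6) - 5) = 0*((4 + 12) - 5) = 0*(16 - 5) = 0*11 = 0)
F = 0
m(E, h) = h (m(E, h) = -5*0 + h = 0 + h = h)
K(5)*m(-8, -23) = 1*(-23) = -23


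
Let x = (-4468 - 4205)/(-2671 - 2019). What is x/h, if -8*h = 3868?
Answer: -1239/323945 ≈ -0.0038247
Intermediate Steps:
x = 1239/670 (x = -8673/(-4690) = -8673*(-1/4690) = 1239/670 ≈ 1.8493)
h = -967/2 (h = -1/8*3868 = -967/2 ≈ -483.50)
x/h = 1239/(670*(-967/2)) = (1239/670)*(-2/967) = -1239/323945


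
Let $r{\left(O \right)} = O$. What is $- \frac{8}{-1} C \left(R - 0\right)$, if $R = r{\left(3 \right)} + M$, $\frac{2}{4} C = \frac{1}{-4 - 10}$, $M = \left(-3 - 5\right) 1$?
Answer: $\frac{40}{7} \approx 5.7143$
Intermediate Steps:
$M = -8$ ($M = \left(-8\right) 1 = -8$)
$C = - \frac{1}{7}$ ($C = \frac{2}{-4 - 10} = \frac{2}{-14} = 2 \left(- \frac{1}{14}\right) = - \frac{1}{7} \approx -0.14286$)
$R = -5$ ($R = 3 - 8 = -5$)
$- \frac{8}{-1} C \left(R - 0\right) = - \frac{8}{-1} \left(- \frac{1}{7}\right) \left(-5 - 0\right) = \left(-8\right) \left(-1\right) \left(- \frac{1}{7}\right) \left(-5 + 0\right) = 8 \left(- \frac{1}{7}\right) \left(-5\right) = \left(- \frac{8}{7}\right) \left(-5\right) = \frac{40}{7}$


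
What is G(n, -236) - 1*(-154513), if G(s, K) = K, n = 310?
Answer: 154277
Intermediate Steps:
G(n, -236) - 1*(-154513) = -236 - 1*(-154513) = -236 + 154513 = 154277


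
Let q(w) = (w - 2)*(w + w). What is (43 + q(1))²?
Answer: 1681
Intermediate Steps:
q(w) = 2*w*(-2 + w) (q(w) = (-2 + w)*(2*w) = 2*w*(-2 + w))
(43 + q(1))² = (43 + 2*1*(-2 + 1))² = (43 + 2*1*(-1))² = (43 - 2)² = 41² = 1681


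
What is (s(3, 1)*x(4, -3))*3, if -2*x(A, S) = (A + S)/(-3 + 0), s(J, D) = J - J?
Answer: 0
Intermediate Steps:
s(J, D) = 0
x(A, S) = A/6 + S/6 (x(A, S) = -(A + S)/(2*(-3 + 0)) = -(A + S)/(2*(-3)) = -(A + S)*(-1)/(2*3) = -(-A/3 - S/3)/2 = A/6 + S/6)
(s(3, 1)*x(4, -3))*3 = (0*((1/6)*4 + (1/6)*(-3)))*3 = (0*(2/3 - 1/2))*3 = (0*(1/6))*3 = 0*3 = 0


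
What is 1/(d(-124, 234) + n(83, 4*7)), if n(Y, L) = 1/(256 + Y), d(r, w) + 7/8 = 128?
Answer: 2712/344771 ≈ 0.0078661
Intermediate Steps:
d(r, w) = 1017/8 (d(r, w) = -7/8 + 128 = 1017/8)
1/(d(-124, 234) + n(83, 4*7)) = 1/(1017/8 + 1/(256 + 83)) = 1/(1017/8 + 1/339) = 1/(344771/2712) = 2712/344771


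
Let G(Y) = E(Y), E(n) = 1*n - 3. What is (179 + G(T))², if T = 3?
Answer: 32041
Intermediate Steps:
E(n) = -3 + n (E(n) = n - 3 = -3 + n)
G(Y) = -3 + Y
(179 + G(T))² = (179 + (-3 + 3))² = (179 + 0)² = 179² = 32041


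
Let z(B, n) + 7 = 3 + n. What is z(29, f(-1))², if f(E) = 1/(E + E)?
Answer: 81/4 ≈ 20.250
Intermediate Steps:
f(E) = 1/(2*E)
z(B, n) = -4 + n (z(B, n) = -7 + (3 + n) = -4 + n)
z(29, f(-1))² = (-4 + (½)/(-1))² = (-4 + (½)*(-1))² = (-4 - ½)² = (-9/2)² = 81/4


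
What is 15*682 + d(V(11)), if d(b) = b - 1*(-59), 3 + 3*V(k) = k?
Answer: 30875/3 ≈ 10292.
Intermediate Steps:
V(k) = -1 + k/3
d(b) = 59 + b (d(b) = b + 59 = 59 + b)
15*682 + d(V(11)) = 15*682 + (59 + (-1 + (⅓)*11)) = 10230 + (59 + (-1 + 11/3)) = 10230 + (59 + 8/3) = 10230 + 185/3 = 30875/3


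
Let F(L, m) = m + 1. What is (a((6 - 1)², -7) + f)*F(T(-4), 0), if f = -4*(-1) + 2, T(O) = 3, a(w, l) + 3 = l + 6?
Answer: 2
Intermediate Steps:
a(w, l) = 3 + l (a(w, l) = -3 + (l + 6) = -3 + (6 + l) = 3 + l)
F(L, m) = 1 + m
f = 6 (f = 4 + 2 = 6)
(a((6 - 1)², -7) + f)*F(T(-4), 0) = ((3 - 7) + 6)*(1 + 0) = (-4 + 6)*1 = 2*1 = 2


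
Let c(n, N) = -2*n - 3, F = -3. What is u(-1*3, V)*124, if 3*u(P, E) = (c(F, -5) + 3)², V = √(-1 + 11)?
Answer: 1488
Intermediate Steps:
V = √10 ≈ 3.1623
c(n, N) = -3 - 2*n
u(P, E) = 12 (u(P, E) = ((-3 - 2*(-3)) + 3)²/3 = ((-3 + 6) + 3)²/3 = (3 + 3)²/3 = (⅓)*6² = (⅓)*36 = 12)
u(-1*3, V)*124 = 12*124 = 1488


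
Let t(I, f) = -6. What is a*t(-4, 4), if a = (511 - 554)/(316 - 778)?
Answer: -43/77 ≈ -0.55844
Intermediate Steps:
a = 43/462 (a = -43/(-462) = -43*(-1/462) = 43/462 ≈ 0.093074)
a*t(-4, 4) = (43/462)*(-6) = -43/77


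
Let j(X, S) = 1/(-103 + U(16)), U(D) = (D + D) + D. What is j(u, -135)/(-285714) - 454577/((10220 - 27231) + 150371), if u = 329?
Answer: -714334558043/209565504720 ≈ -3.4086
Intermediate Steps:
U(D) = 3*D (U(D) = 2*D + D = 3*D)
j(X, S) = -1/55 (j(X, S) = 1/(-103 + 3*16) = 1/(-103 + 48) = 1/(-55) = -1/55)
j(u, -135)/(-285714) - 454577/((10220 - 27231) + 150371) = -1/55/(-285714) - 454577/((10220 - 27231) + 150371) = -1/55*(-1/285714) - 454577/(-17011 + 150371) = 1/15714270 - 454577/133360 = -714334558043/209565504720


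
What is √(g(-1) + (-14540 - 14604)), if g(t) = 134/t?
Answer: I*√29278 ≈ 171.11*I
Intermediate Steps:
√(g(-1) + (-14540 - 14604)) = √(134/(-1) + (-14540 - 14604)) = √(134*(-1) - 29144) = √(-134 - 29144) = √(-29278) = I*√29278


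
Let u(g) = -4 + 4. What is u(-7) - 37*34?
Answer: -1258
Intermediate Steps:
u(g) = 0
u(-7) - 37*34 = 0 - 37*34 = 0 - 1258 = -1258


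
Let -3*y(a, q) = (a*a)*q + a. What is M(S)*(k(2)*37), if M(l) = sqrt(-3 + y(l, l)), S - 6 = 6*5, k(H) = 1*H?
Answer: 74*I*sqrt(15567) ≈ 9232.8*I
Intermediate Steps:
k(H) = H
S = 36 (S = 6 + 6*5 = 6 + 30 = 36)
y(a, q) = -a/3 - q*a**2/3 (y(a, q) = -((a*a)*q + a)/3 = -(a**2*q + a)/3 = -(q*a**2 + a)/3 = -(a + q*a**2)/3 = -a/3 - q*a**2/3)
M(l) = sqrt(-3 - l*(1 + l**2)/3) (M(l) = sqrt(-3 - l*(1 + l*l)/3) = sqrt(-3 - l*(1 + l**2)/3))
M(S)*(k(2)*37) = (sqrt(-27 - 3*36 - 3*36**3)/3)*(2*37) = (sqrt(-27 - 108 - 3*46656)/3)*74 = (sqrt(-27 - 108 - 139968)/3)*74 = (sqrt(-140103)/3)*74 = ((3*I*sqrt(15567))/3)*74 = (I*sqrt(15567))*74 = 74*I*sqrt(15567)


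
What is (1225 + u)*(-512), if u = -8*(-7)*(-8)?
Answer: -397824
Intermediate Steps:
u = -448 (u = 56*(-8) = -448)
(1225 + u)*(-512) = (1225 - 448)*(-512) = 777*(-512) = -397824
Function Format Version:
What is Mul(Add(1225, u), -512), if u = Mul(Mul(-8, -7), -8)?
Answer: -397824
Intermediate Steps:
u = -448 (u = Mul(56, -8) = -448)
Mul(Add(1225, u), -512) = Mul(Add(1225, -448), -512) = Mul(777, -512) = -397824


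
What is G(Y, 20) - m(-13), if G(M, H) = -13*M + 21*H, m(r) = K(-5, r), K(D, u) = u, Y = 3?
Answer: 394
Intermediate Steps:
m(r) = r
G(Y, 20) - m(-13) = (-13*3 + 21*20) - 1*(-13) = (-39 + 420) + 13 = 381 + 13 = 394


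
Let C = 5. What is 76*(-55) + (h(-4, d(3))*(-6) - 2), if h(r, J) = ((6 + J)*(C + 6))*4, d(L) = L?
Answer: -6558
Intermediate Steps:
h(r, J) = 264 + 44*J (h(r, J) = ((6 + J)*(5 + 6))*4 = ((6 + J)*11)*4 = (66 + 11*J)*4 = 264 + 44*J)
76*(-55) + (h(-4, d(3))*(-6) - 2) = 76*(-55) + ((264 + 44*3)*(-6) - 2) = -4180 + ((264 + 132)*(-6) - 2) = -4180 + (396*(-6) - 2) = -4180 + (-2376 - 2) = -4180 - 2378 = -6558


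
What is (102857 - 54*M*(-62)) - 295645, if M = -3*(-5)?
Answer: -142568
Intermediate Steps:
M = 15
(102857 - 54*M*(-62)) - 295645 = (102857 - 54*15*(-62)) - 295645 = (102857 - 810*(-62)) - 295645 = (102857 + 50220) - 295645 = 153077 - 295645 = -142568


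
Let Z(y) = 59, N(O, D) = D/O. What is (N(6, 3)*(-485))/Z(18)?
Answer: -485/118 ≈ -4.1102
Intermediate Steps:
(N(6, 3)*(-485))/Z(18) = ((3/6)*(-485))/59 = ((3*(⅙))*(-485))*(1/59) = ((½)*(-485))*(1/59) = -485/2*1/59 = -485/118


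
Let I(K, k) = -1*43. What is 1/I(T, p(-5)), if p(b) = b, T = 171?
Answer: -1/43 ≈ -0.023256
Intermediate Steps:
I(K, k) = -43
1/I(T, p(-5)) = 1/(-43) = -1/43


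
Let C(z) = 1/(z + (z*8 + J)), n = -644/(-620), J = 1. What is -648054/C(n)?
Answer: -1039478616/155 ≈ -6.7063e+6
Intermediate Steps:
n = 161/155 (n = -644*(-1/620) = 161/155 ≈ 1.0387)
C(z) = 1/(1 + 9*z) (C(z) = 1/(z + (z*8 + 1)) = 1/(z + (8*z + 1)) = 1/(z + (1 + 8*z)) = 1/(1 + 9*z))
-648054/C(n) = -648054/(1/(1 + 9*(161/155))) = -648054/(1/(1 + 1449/155)) = -648054/(1/(1604/155)) = -648054/155/1604 = -648054*1604/155 = -1039478616/155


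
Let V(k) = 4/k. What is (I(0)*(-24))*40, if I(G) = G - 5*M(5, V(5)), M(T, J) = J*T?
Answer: 19200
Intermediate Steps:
I(G) = -20 + G (I(G) = G - 5*4/5*5 = G - 5*4*(⅕)*5 = G - 4*5 = G - 5*4 = G - 20 = -20 + G)
(I(0)*(-24))*40 = ((-20 + 0)*(-24))*40 = -20*(-24)*40 = 480*40 = 19200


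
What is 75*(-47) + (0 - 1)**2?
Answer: -3524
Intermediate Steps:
75*(-47) + (0 - 1)**2 = -3525 + (-1)**2 = -3525 + 1 = -3524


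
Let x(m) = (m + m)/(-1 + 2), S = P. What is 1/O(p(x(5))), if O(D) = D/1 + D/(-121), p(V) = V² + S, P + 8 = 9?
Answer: 121/12120 ≈ 0.0099835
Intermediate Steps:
P = 1 (P = -8 + 9 = 1)
S = 1
x(m) = 2*m (x(m) = (2*m)/1 = (2*m)*1 = 2*m)
p(V) = 1 + V² (p(V) = V² + 1 = 1 + V²)
O(D) = 120*D/121 (O(D) = D*1 + D*(-1/121) = D - D/121 = 120*D/121)
1/O(p(x(5))) = 1/(120*(1 + (2*5)²)/121) = 1/(120*(1 + 10²)/121) = 1/(120*(1 + 100)/121) = 1/((120/121)*101) = 1/(12120/121) = 121/12120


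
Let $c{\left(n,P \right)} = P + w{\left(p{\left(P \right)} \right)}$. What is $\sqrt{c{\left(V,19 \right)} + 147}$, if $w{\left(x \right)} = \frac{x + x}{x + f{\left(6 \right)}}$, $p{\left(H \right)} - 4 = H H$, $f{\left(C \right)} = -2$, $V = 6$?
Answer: $\frac{2 \sqrt{45741}}{33} \approx 12.962$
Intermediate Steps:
$p{\left(H \right)} = 4 + H^{2}$ ($p{\left(H \right)} = 4 + H H = 4 + H^{2}$)
$w{\left(x \right)} = \frac{2 x}{-2 + x}$ ($w{\left(x \right)} = \frac{x + x}{x - 2} = \frac{2 x}{-2 + x}$)
$c{\left(n,P \right)} = P + \frac{2 \left(4 + P^{2}\right)}{2 + P^{2}}$ ($c{\left(n,P \right)} = P + \frac{2 \left(4 + P^{2}\right)}{-2 + \left(4 + P^{2}\right)} = P + \frac{2 \left(4 + P^{2}\right)}{2 + P^{2}}$)
$\sqrt{c{\left(V,19 \right)} + 147} = \sqrt{\frac{8 + 2 \cdot 19^{2} + 19 \left(2 + 19^{2}\right)}{2 + 19^{2}} + 147} = \sqrt{\frac{8 + 2 \cdot 361 + 19 \left(2 + 361\right)}{2 + 361} + 147} = \sqrt{\frac{8 + 722 + 19 \cdot 363}{363} + 147} = \sqrt{\frac{8 + 722 + 6897}{363} + 147} = \sqrt{\frac{1}{363} \cdot 7627 + 147} = \sqrt{\frac{7627}{363} + 147} = \sqrt{\frac{60988}{363}} = \frac{2 \sqrt{45741}}{33}$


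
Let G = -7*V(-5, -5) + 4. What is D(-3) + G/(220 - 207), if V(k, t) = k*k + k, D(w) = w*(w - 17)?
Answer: 644/13 ≈ 49.538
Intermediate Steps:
D(w) = w*(-17 + w)
V(k, t) = k + k² (V(k, t) = k² + k = k + k²)
G = -136 (G = -(-35)*(1 - 5) + 4 = -(-35)*(-4) + 4 = -7*20 + 4 = -140 + 4 = -136)
D(-3) + G/(220 - 207) = -3*(-17 - 3) - 136/(220 - 207) = -3*(-20) - 136/13 = 60 + (1/13)*(-136) = 60 - 136/13 = 644/13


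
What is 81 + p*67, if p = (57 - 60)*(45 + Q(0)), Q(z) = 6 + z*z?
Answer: -10170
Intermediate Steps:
Q(z) = 6 + z**2
p = -153 (p = (57 - 60)*(45 + (6 + 0**2)) = -3*(45 + (6 + 0)) = -3*(45 + 6) = -3*51 = -153)
81 + p*67 = 81 - 153*67 = 81 - 10251 = -10170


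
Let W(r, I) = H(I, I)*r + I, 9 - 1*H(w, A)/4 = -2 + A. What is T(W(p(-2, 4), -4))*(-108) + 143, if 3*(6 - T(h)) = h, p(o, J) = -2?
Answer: -4969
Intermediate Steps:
H(w, A) = 44 - 4*A (H(w, A) = 36 - 4*(-2 + A) = 36 + (8 - 4*A) = 44 - 4*A)
W(r, I) = I + r*(44 - 4*I) (W(r, I) = (44 - 4*I)*r + I = r*(44 - 4*I) + I = I + r*(44 - 4*I))
T(h) = 6 - h/3
T(W(p(-2, 4), -4))*(-108) + 143 = (6 - (-4 - 4*(-2)*(-11 - 4))/3)*(-108) + 143 = (6 - (-4 - 4*(-2)*(-15))/3)*(-108) + 143 = (6 - (-4 - 120)/3)*(-108) + 143 = (6 - ⅓*(-124))*(-108) + 143 = (6 + 124/3)*(-108) + 143 = (142/3)*(-108) + 143 = -5112 + 143 = -4969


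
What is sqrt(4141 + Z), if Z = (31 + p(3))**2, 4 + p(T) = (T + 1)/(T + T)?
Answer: sqrt(44158)/3 ≈ 70.046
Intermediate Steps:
p(T) = -4 + (1 + T)/(2*T) (p(T) = -4 + (T + 1)/(T + T) = -4 + (1 + T)/((2*T)) = -4 + (1 + T)*(1/(2*T)) = -4 + (1 + T)/(2*T))
Z = 6889/9 (Z = (31 + (1/2)*(1 - 7*3)/3)**2 = (31 + (1/2)*(1/3)*(1 - 21))**2 = (31 + (1/2)*(1/3)*(-20))**2 = (31 - 10/3)**2 = (83/3)**2 = 6889/9 ≈ 765.44)
sqrt(4141 + Z) = sqrt(4141 + 6889/9) = sqrt(44158/9) = sqrt(44158)/3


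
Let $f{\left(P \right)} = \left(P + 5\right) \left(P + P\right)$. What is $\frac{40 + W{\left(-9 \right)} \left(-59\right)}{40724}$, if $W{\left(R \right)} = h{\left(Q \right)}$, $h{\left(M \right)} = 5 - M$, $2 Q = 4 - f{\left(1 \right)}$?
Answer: $- \frac{491}{40724} \approx -0.012057$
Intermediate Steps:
$f{\left(P \right)} = 2 P \left(5 + P\right)$ ($f{\left(P \right)} = \left(5 + P\right) 2 P = 2 P \left(5 + P\right)$)
$Q = -4$ ($Q = \frac{4 - 2 \cdot 1 \left(5 + 1\right)}{2} = \frac{4 - 2 \cdot 1 \cdot 6}{2} = \frac{4 - 12}{2} = \frac{1}{2} \left(-8\right) = -4$)
$W{\left(R \right)} = 9$ ($W{\left(R \right)} = 5 - -4 = 5 + 4 = 9$)
$\frac{40 + W{\left(-9 \right)} \left(-59\right)}{40724} = \frac{40 + 9 \left(-59\right)}{40724} = \left(40 - 531\right) \frac{1}{40724} = \left(-491\right) \frac{1}{40724} = - \frac{491}{40724}$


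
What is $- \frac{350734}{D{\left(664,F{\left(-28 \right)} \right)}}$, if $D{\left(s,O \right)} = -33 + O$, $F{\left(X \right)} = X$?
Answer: $\frac{350734}{61} \approx 5749.7$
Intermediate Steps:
$- \frac{350734}{D{\left(664,F{\left(-28 \right)} \right)}} = - \frac{350734}{-33 - 28} = - \frac{350734}{-61} = \left(-350734\right) \left(- \frac{1}{61}\right) = \frac{350734}{61}$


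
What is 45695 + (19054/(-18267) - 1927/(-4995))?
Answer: 1389773099318/30414555 ≈ 45694.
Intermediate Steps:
45695 + (19054/(-18267) - 1927/(-4995)) = 45695 + (19054*(-1/18267) - 1927*(-1/4995)) = 45695 + (-19054/18267 + 1927/4995) = 45695 - 19991407/30414555 = 1389773099318/30414555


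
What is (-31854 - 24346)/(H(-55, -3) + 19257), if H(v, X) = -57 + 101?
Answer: -56200/19301 ≈ -2.9118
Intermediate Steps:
H(v, X) = 44
(-31854 - 24346)/(H(-55, -3) + 19257) = (-31854 - 24346)/(44 + 19257) = -56200/19301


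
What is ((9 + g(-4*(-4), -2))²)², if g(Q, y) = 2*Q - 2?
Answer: 2313441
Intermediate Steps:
g(Q, y) = -2 + 2*Q
((9 + g(-4*(-4), -2))²)² = ((9 + (-2 + 2*(-4*(-4))))²)² = ((9 + (-2 + 2*16))²)² = ((9 + (-2 + 32))²)² = ((9 + 30)²)² = (39²)² = 1521² = 2313441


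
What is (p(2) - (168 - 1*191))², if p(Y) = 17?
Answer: 1600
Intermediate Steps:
(p(2) - (168 - 1*191))² = (17 - (168 - 1*191))² = (17 - (168 - 191))² = (17 - 1*(-23))² = (17 + 23)² = 40² = 1600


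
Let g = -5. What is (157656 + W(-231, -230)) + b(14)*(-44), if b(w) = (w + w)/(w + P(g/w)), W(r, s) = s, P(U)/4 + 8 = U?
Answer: 2677320/17 ≈ 1.5749e+5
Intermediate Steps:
P(U) = -32 + 4*U
b(w) = 2*w/(-32 + w - 20/w) (b(w) = (w + w)/(w + (-32 + 4*(-5/w))) = (2*w)/(w + (-32 - 20/w)) = (2*w)/(-32 + w - 20/w) = 2*w/(-32 + w - 20/w))
(157656 + W(-231, -230)) + b(14)*(-44) = (157656 - 230) + (2*14**2/(-20 + 14*(-32 + 14)))*(-44) = 157426 + (2*196/(-20 + 14*(-18)))*(-44) = 157426 + (2*196/(-20 - 252))*(-44) = 157426 + (2*196/(-272))*(-44) = 157426 + (2*196*(-1/272))*(-44) = 157426 - 49/34*(-44) = 157426 + 1078/17 = 2677320/17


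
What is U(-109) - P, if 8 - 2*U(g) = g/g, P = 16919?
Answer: -33831/2 ≈ -16916.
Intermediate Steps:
U(g) = 7/2 (U(g) = 4 - g/(2*g) = 4 - ½*1 = 4 - ½ = 7/2)
U(-109) - P = 7/2 - 1*16919 = 7/2 - 16919 = -33831/2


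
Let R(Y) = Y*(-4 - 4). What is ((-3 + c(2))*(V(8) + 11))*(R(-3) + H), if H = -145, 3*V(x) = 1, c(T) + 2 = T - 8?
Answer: 45254/3 ≈ 15085.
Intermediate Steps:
c(T) = -10 + T (c(T) = -2 + (T - 8) = -2 + (-8 + T) = -10 + T)
R(Y) = -8*Y (R(Y) = Y*(-8) = -8*Y)
V(x) = 1/3 (V(x) = (1/3)*1 = 1/3)
((-3 + c(2))*(V(8) + 11))*(R(-3) + H) = ((-3 + (-10 + 2))*(1/3 + 11))*(-8*(-3) - 145) = ((-3 - 8)*(34/3))*(24 - 145) = -11*34/3*(-121) = -374/3*(-121) = 45254/3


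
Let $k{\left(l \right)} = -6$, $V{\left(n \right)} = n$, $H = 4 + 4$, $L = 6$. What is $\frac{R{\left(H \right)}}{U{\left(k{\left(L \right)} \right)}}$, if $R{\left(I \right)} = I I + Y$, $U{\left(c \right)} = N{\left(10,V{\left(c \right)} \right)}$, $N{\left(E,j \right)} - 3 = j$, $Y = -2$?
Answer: $- \frac{62}{3} \approx -20.667$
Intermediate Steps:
$H = 8$
$N{\left(E,j \right)} = 3 + j$
$U{\left(c \right)} = 3 + c$
$R{\left(I \right)} = -2 + I^{2}$ ($R{\left(I \right)} = I I - 2 = I^{2} - 2 = -2 + I^{2}$)
$\frac{R{\left(H \right)}}{U{\left(k{\left(L \right)} \right)}} = \frac{-2 + 8^{2}}{3 - 6} = \frac{-2 + 64}{-3} = 62 \left(- \frac{1}{3}\right) = - \frac{62}{3}$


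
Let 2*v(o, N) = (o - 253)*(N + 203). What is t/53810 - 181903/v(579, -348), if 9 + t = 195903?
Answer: 1441815512/127179935 ≈ 11.337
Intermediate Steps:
v(o, N) = (-253 + o)*(203 + N)/2 (v(o, N) = ((o - 253)*(N + 203))/2 = ((-253 + o)*(203 + N))/2 = (-253 + o)*(203 + N)/2)
t = 195894 (t = -9 + 195903 = 195894)
t/53810 - 181903/v(579, -348) = 195894/53810 - 181903/(-51359/2 - 253/2*(-348) + (203/2)*579 + (1/2)*(-348)*579) = 195894*(1/53810) - 181903/(-51359/2 + 44022 + 117537/2 - 100746) = 97947/26905 - 181903/(-23635) = 97947/26905 - 181903*(-1/23635) = 97947/26905 + 181903/23635 = 1441815512/127179935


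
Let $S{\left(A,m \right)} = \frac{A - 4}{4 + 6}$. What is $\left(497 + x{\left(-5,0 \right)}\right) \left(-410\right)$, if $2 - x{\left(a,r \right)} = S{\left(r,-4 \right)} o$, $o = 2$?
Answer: $-204918$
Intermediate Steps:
$S{\left(A,m \right)} = - \frac{2}{5} + \frac{A}{10}$ ($S{\left(A,m \right)} = \frac{-4 + A}{10} = \left(-4 + A\right) \frac{1}{10} = - \frac{2}{5} + \frac{A}{10}$)
$x{\left(a,r \right)} = \frac{14}{5} - \frac{r}{5}$ ($x{\left(a,r \right)} = 2 - \left(- \frac{2}{5} + \frac{r}{10}\right) 2 = 2 - \left(- \frac{4}{5} + \frac{r}{5}\right) = \frac{14}{5} - \frac{r}{5}$)
$\left(497 + x{\left(-5,0 \right)}\right) \left(-410\right) = \left(497 + \left(\frac{14}{5} - 0\right)\right) \left(-410\right) = \left(497 + \left(\frac{14}{5} + 0\right)\right) \left(-410\right) = \left(497 + \frac{14}{5}\right) \left(-410\right) = \frac{2499}{5} \left(-410\right) = -204918$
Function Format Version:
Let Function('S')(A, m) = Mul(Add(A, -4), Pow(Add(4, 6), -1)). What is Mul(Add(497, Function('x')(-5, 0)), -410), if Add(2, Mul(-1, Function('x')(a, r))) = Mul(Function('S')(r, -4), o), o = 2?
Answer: -204918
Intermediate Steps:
Function('S')(A, m) = Add(Rational(-2, 5), Mul(Rational(1, 10), A)) (Function('S')(A, m) = Mul(Add(-4, A), Pow(10, -1)) = Mul(Add(-4, A), Rational(1, 10)) = Add(Rational(-2, 5), Mul(Rational(1, 10), A)))
Function('x')(a, r) = Add(Rational(14, 5), Mul(Rational(-1, 5), r)) (Function('x')(a, r) = Add(2, Mul(-1, Mul(Add(Rational(-2, 5), Mul(Rational(1, 10), r)), 2))) = Add(2, Mul(-1, Add(Rational(-4, 5), Mul(Rational(1, 5), r)))) = Add(2, Add(Rational(4, 5), Mul(Rational(-1, 5), r))) = Add(Rational(14, 5), Mul(Rational(-1, 5), r)))
Mul(Add(497, Function('x')(-5, 0)), -410) = Mul(Add(497, Add(Rational(14, 5), Mul(Rational(-1, 5), 0))), -410) = Mul(Add(497, Add(Rational(14, 5), 0)), -410) = Mul(Add(497, Rational(14, 5)), -410) = Mul(Rational(2499, 5), -410) = -204918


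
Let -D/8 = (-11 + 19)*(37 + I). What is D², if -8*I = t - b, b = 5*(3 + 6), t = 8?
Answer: 7096896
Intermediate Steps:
b = 45 (b = 5*9 = 45)
I = 37/8 (I = -(8 - 1*45)/8 = -(8 - 45)/8 = -⅛*(-37) = 37/8 ≈ 4.6250)
D = -2664 (D = -8*(-11 + 19)*(37 + 37/8) = -64*333/8 = -8*333 = -2664)
D² = (-2664)² = 7096896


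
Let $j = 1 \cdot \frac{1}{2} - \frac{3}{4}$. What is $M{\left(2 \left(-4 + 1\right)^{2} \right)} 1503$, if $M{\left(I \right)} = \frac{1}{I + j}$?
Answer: $\frac{6012}{71} \approx 84.676$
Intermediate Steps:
$j = - \frac{1}{4}$ ($j = 1 \cdot \frac{1}{2} - \frac{3}{4} = \frac{1}{2} - \frac{3}{4} = - \frac{1}{4} \approx -0.25$)
$M{\left(I \right)} = \frac{1}{- \frac{1}{4} + I}$ ($M{\left(I \right)} = \frac{1}{I - \frac{1}{4}} = \frac{1}{- \frac{1}{4} + I}$)
$M{\left(2 \left(-4 + 1\right)^{2} \right)} 1503 = \frac{4}{-1 + 4 \cdot 2 \left(-4 + 1\right)^{2}} \cdot 1503 = \frac{4}{-1 + 4 \cdot 2 \left(-3\right)^{2}} \cdot 1503 = \frac{4}{-1 + 4 \cdot 2 \cdot 9} \cdot 1503 = \frac{4}{-1 + 4 \cdot 18} \cdot 1503 = \frac{4}{-1 + 72} \cdot 1503 = \frac{4}{71} \cdot 1503 = \frac{6012}{71}$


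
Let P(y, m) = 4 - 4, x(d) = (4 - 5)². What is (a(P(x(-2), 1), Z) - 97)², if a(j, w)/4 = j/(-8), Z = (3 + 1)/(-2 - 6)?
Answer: 9409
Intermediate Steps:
Z = -½ (Z = 4/(-8) = 4*(-⅛) = -½ ≈ -0.50000)
x(d) = 1 (x(d) = (-1)² = 1)
P(y, m) = 0
a(j, w) = -j/2 (a(j, w) = 4*(j/(-8)) = 4*(j*(-⅛)) = 4*(-j/8) = -j/2)
(a(P(x(-2), 1), Z) - 97)² = (-½*0 - 97)² = (0 - 97)² = (-97)² = 9409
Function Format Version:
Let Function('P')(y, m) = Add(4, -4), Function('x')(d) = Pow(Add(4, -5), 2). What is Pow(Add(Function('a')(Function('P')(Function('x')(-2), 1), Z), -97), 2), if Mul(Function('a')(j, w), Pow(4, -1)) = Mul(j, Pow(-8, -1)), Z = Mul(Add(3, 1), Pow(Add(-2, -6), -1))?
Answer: 9409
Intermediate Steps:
Z = Rational(-1, 2) (Z = Mul(4, Pow(-8, -1)) = Mul(4, Rational(-1, 8)) = Rational(-1, 2) ≈ -0.50000)
Function('x')(d) = 1 (Function('x')(d) = Pow(-1, 2) = 1)
Function('P')(y, m) = 0
Function('a')(j, w) = Mul(Rational(-1, 2), j) (Function('a')(j, w) = Mul(4, Mul(j, Pow(-8, -1))) = Mul(4, Mul(j, Rational(-1, 8))) = Mul(4, Mul(Rational(-1, 8), j)) = Mul(Rational(-1, 2), j))
Pow(Add(Function('a')(Function('P')(Function('x')(-2), 1), Z), -97), 2) = Pow(Add(Mul(Rational(-1, 2), 0), -97), 2) = Pow(Add(0, -97), 2) = Pow(-97, 2) = 9409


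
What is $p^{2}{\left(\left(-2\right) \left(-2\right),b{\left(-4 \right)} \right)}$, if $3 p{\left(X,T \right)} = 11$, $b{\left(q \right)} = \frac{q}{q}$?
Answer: $\frac{121}{9} \approx 13.444$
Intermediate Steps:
$b{\left(q \right)} = 1$
$p{\left(X,T \right)} = \frac{11}{3}$ ($p{\left(X,T \right)} = \frac{1}{3} \cdot 11 = \frac{11}{3}$)
$p^{2}{\left(\left(-2\right) \left(-2\right),b{\left(-4 \right)} \right)} = \left(\frac{11}{3}\right)^{2} = \frac{121}{9}$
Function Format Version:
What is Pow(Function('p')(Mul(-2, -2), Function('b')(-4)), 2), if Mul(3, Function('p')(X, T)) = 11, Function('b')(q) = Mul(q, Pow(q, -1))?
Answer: Rational(121, 9) ≈ 13.444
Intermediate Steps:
Function('b')(q) = 1
Function('p')(X, T) = Rational(11, 3) (Function('p')(X, T) = Mul(Rational(1, 3), 11) = Rational(11, 3))
Pow(Function('p')(Mul(-2, -2), Function('b')(-4)), 2) = Pow(Rational(11, 3), 2) = Rational(121, 9)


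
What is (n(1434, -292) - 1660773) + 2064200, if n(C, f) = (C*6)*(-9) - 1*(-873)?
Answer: 326864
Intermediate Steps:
n(C, f) = 873 - 54*C (n(C, f) = (6*C)*(-9) + 873 = -54*C + 873 = 873 - 54*C)
(n(1434, -292) - 1660773) + 2064200 = ((873 - 54*1434) - 1660773) + 2064200 = ((873 - 77436) - 1660773) + 2064200 = (-76563 - 1660773) + 2064200 = -1737336 + 2064200 = 326864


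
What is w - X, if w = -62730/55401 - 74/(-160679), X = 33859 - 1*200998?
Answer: 495941359113595/2967259093 ≈ 1.6714e+5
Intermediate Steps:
X = -167139 (X = 33859 - 200998 = -167139)
w = -3358431332/2967259093 (w = -62730*1/55401 - 74*(-1/160679) = -20910/18467 + 74/160679 = -3358431332/2967259093 ≈ -1.1318)
w - X = -3358431332/2967259093 - 1*(-167139) = -3358431332/2967259093 + 167139 = 495941359113595/2967259093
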